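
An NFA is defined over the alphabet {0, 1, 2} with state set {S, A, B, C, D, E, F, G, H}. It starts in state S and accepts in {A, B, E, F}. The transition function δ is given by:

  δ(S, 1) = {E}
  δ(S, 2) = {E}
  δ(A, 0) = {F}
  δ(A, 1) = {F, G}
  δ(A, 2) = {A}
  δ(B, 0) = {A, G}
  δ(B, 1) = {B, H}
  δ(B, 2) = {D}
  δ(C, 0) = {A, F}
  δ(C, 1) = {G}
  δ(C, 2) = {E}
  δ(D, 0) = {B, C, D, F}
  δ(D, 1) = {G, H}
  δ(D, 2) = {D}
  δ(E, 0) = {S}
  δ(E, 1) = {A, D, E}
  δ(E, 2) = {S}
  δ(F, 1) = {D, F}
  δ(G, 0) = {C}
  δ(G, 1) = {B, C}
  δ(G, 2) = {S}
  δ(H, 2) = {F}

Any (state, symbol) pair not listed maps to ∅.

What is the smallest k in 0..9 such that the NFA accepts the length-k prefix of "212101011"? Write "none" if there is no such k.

Start in {S}.
Read '2': {S} → {E}.
None of the earlier sets intersect F, but {E} does.

1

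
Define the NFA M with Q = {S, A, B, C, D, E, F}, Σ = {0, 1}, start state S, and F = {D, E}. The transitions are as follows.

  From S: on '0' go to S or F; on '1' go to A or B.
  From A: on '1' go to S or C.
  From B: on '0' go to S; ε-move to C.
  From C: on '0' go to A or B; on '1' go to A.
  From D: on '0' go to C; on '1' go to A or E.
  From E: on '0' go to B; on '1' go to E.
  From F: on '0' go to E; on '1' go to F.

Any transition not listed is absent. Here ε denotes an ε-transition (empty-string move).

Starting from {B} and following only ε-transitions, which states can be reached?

{B, C}

Begin with {B}.
ε-move B → C; add C.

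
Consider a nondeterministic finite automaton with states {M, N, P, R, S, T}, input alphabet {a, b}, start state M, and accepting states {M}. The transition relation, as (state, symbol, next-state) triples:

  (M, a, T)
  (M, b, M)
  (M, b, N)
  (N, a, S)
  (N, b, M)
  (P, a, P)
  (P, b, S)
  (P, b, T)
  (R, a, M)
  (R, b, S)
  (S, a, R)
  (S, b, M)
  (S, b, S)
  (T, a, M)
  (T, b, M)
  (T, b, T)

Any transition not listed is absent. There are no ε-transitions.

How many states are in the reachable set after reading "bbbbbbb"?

Start in {M}.
Read 'b': M→{M, N}; now {M, N}.
Read 'b': M→{M, N}, N→{M}; now {M, N}.
Read 'b': M→{M, N}, N→{M}; now {M, N}.
Read 'b': M→{M, N}, N→{M}; now {M, N}.
Read 'b': M→{M, N}, N→{M}; now {M, N}.
Read 'b': M→{M, N}, N→{M}; now {M, N}.
Read 'b': M→{M, N}, N→{M}; now {M, N}.
That set has 2 states.

2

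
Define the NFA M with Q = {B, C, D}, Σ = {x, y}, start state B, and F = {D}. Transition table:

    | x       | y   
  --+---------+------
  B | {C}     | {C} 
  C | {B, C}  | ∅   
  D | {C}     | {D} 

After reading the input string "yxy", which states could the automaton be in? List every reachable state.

Start in {B}.
Read 'y': B→{C}; now {C}.
Read 'x': C→{B, C}; now {B, C}.
Read 'y': B→{C}, C→∅; now {C}.

{C}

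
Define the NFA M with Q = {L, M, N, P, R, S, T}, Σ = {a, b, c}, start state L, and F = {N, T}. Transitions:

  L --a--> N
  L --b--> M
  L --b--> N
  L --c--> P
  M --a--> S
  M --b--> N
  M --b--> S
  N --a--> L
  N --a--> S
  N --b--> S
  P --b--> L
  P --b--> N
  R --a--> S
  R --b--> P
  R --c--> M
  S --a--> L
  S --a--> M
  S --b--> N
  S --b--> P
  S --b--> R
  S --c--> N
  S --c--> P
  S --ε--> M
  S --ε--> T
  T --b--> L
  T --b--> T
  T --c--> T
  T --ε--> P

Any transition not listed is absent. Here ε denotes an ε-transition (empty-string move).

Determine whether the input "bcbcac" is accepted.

No

Start in {L}.
Read 'b': L→{M, N}; now {M, N}.
Read 'c': M→∅, N→∅; now ∅.
The set is empty and remains empty for the remaining 4 symbols.
The final set ∅ contains no accepting state.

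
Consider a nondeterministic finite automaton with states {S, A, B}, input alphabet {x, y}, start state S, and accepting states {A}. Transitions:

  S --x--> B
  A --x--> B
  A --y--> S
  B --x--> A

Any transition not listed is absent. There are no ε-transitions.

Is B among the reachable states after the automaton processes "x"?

Yes

Start in {S}.
Read 'x': {S} → {B}.
State B is in {B}.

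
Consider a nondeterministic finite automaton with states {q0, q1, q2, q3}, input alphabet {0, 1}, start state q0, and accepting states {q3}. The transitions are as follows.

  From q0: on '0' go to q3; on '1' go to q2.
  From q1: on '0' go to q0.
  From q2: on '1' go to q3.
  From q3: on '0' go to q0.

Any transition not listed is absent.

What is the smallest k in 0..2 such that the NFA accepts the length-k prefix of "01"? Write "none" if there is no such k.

1

Start in {q0}.
Read '0': q0→{q3}; now {q3}.
None of the earlier sets intersect F, but {q3} does.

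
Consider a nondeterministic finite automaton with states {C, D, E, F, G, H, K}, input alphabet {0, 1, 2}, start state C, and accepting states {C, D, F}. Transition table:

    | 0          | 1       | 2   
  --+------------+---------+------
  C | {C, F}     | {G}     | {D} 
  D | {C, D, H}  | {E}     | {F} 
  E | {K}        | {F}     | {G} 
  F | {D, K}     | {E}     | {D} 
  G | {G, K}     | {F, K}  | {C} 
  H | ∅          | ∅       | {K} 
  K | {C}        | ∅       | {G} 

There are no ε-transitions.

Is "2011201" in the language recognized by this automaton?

Yes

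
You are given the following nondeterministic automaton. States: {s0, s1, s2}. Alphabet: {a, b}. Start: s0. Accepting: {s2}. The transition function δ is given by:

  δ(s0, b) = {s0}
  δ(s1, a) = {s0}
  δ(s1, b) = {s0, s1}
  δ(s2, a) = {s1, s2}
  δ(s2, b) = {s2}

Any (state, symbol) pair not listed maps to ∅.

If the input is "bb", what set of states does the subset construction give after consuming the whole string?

{s0}

Start in {s0}.
Read 'b': {s0} → {s0}.
Read 'b': {s0} → {s0}.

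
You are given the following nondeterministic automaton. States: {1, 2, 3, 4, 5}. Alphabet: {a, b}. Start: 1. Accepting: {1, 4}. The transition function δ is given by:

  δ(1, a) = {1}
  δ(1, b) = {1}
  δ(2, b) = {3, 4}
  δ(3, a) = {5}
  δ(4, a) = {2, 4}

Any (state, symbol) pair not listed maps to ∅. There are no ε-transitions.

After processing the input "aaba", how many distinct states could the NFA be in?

1

Start in {1}.
Read 'a': 1→{1}; now {1}.
Read 'a': 1→{1}; now {1}.
Read 'b': 1→{1}; now {1}.
Read 'a': 1→{1}; now {1}.
That set has 1 state.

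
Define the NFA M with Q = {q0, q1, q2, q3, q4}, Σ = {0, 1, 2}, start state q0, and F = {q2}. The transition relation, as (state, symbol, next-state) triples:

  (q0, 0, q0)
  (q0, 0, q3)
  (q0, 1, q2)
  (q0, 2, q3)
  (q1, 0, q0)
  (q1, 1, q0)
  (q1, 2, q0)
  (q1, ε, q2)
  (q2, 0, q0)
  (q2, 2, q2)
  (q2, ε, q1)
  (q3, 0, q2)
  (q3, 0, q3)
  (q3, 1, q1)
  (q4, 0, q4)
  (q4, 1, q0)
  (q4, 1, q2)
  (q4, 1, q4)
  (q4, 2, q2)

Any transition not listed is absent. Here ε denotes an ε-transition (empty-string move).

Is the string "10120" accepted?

No

Start in {q0}.
Read '1': {q0} → {q1, q2}.
Read '0': {q1, q2} → {q0}.
Read '1': {q0} → {q1, q2}.
Read '2': {q1, q2} → {q0, q1, q2}.
Read '0': {q0, q1, q2} → {q0, q3}.
The final set {q0, q3} contains no accepting state.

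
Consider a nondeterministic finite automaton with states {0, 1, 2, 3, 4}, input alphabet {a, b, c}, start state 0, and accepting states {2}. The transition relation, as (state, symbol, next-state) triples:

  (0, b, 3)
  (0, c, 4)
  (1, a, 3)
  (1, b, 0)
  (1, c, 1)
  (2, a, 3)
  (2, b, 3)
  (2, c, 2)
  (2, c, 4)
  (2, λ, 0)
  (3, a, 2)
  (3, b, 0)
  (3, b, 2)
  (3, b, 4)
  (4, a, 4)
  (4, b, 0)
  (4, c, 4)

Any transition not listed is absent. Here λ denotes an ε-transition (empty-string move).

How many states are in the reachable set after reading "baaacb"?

2

Start in {0}.
Read 'b': 0→{3}; now {3}.
Read 'a': 3→{2}; union {2}; ε-closure = {0, 2}.
Read 'a': 0→∅, 2→{3}; now {3}.
Read 'a': 3→{2}; union {2}; ε-closure = {0, 2}.
Read 'c': 0→{4}, 2→{2, 4}; union {2, 4}; ε-closure = {0, 2, 4}.
Read 'b': 0→{3}, 2→{3}, 4→{0}; now {0, 3}.
That set has 2 states.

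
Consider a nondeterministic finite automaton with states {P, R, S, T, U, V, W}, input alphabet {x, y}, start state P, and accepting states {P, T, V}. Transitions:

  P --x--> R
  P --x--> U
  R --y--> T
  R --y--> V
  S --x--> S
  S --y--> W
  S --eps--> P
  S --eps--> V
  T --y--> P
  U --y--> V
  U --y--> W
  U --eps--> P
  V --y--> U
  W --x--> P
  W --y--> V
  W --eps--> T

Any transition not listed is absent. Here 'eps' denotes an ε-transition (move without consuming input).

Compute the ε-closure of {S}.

Begin with {S}.
ε-move S → P; add P.
ε-move S → V; add V.

{P, S, V}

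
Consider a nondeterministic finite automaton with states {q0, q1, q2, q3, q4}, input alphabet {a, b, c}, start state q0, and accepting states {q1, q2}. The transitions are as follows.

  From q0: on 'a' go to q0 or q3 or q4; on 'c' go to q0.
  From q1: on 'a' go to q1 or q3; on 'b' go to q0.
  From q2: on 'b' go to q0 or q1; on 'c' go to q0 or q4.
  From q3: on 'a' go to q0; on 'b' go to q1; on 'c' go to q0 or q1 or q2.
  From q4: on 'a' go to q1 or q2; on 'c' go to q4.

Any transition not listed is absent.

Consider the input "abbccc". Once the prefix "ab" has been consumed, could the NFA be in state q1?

Start in {q0}.
Read 'a': q0→{q0, q3, q4}; now {q0, q3, q4}.
Read 'b': q0→∅, q3→{q1}, q4→∅; now {q1}.
State q1 is in {q1}.

Yes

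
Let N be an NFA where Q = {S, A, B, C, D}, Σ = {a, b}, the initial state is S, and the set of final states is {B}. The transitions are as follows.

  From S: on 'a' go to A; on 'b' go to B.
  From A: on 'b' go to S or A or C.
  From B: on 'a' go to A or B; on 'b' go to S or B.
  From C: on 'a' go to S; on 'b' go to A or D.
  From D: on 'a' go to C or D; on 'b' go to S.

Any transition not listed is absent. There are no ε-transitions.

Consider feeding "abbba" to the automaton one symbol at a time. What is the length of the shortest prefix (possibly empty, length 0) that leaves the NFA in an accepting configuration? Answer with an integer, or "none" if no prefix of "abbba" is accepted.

3

Start in {S}.
Read 'a': S→{A}; now {A}.
Read 'b': A→{S, A, C}; now {S, A, C}.
Read 'b': S→{B}, A→{S, A, C}, C→{A, D}; now {S, A, B, C, D}.
None of the earlier sets intersect F, but {S, A, B, C, D} does.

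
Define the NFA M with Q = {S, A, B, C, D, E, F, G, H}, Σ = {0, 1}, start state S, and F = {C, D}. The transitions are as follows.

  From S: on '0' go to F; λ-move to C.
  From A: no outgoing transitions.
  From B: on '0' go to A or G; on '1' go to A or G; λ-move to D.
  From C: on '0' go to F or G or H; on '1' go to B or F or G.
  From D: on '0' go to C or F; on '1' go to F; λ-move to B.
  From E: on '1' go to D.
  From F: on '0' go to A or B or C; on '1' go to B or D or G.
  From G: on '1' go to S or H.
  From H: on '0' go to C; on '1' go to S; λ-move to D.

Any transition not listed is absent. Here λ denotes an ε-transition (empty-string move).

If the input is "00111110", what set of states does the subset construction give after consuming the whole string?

Start: ε-closure({S}) = {S, C}.
Read '0': {S, C} → {B, D, F, G, H}.
Read '0': {B, D, F, G, H} → {A, B, C, D, F, G}.
Read '1': {A, B, C, D, F, G} → {S, A, B, C, D, F, G, H}.
Read '1': {S, A, B, C, D, F, G, H} → {S, A, B, C, D, F, G, H}.
Read '1': {S, A, B, C, D, F, G, H} → {S, A, B, C, D, F, G, H}.
Read '1': {S, A, B, C, D, F, G, H} → {S, A, B, C, D, F, G, H}.
Read '1': {S, A, B, C, D, F, G, H} → {S, A, B, C, D, F, G, H}.
Read '0': {S, A, B, C, D, F, G, H} → {A, B, C, D, F, G, H}.

{A, B, C, D, F, G, H}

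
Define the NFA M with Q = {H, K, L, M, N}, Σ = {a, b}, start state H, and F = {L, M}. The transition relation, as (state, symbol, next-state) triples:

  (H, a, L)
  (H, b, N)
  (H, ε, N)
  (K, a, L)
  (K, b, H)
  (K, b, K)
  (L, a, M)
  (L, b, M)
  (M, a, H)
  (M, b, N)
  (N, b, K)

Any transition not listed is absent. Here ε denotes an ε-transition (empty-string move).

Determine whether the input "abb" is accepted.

Start: ε-closure({H}) = {H, N}.
Read 'a': H→{L}, N→∅; now {L}.
Read 'b': L→{M}; now {M}.
Read 'b': M→{N}; now {N}.
The final set {N} contains no accepting state.

No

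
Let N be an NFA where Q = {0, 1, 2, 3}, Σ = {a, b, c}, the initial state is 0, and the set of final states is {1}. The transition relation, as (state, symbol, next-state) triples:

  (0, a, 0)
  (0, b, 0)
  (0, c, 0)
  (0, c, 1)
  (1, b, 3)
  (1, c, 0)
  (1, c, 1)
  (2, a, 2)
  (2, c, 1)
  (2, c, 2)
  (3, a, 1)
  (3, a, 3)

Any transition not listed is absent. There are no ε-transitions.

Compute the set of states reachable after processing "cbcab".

Start in {0}.
Read 'c': 0→{0, 1}; now {0, 1}.
Read 'b': 0→{0}, 1→{3}; now {0, 3}.
Read 'c': 0→{0, 1}, 3→∅; now {0, 1}.
Read 'a': 0→{0}, 1→∅; now {0}.
Read 'b': 0→{0}; now {0}.

{0}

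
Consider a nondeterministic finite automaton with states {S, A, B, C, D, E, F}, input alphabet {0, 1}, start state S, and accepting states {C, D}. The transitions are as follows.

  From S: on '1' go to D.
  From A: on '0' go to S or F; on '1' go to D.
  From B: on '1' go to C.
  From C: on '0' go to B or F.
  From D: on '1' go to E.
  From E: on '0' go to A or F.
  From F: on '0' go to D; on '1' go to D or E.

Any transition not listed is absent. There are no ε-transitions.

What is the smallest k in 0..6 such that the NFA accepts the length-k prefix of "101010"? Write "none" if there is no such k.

Start in {S}.
Read '1': S→{D}; now {D}.
None of the earlier sets intersect F, but {D} does.

1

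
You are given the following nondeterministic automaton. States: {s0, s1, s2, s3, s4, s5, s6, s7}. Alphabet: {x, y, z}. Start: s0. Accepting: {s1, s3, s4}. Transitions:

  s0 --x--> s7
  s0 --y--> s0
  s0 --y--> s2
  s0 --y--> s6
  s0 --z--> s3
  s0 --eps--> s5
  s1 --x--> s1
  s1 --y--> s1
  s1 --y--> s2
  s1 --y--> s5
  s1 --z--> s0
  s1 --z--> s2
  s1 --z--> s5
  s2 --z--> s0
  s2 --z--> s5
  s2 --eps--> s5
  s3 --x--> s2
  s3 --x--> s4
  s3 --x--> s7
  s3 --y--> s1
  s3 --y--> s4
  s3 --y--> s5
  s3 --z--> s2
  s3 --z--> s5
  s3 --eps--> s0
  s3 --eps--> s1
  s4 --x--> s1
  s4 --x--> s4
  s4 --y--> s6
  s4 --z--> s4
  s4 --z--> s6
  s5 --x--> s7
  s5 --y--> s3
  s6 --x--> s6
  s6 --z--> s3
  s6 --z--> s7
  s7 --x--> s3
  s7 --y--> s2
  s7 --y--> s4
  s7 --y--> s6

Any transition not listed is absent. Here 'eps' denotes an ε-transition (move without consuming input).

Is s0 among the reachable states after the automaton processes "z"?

Yes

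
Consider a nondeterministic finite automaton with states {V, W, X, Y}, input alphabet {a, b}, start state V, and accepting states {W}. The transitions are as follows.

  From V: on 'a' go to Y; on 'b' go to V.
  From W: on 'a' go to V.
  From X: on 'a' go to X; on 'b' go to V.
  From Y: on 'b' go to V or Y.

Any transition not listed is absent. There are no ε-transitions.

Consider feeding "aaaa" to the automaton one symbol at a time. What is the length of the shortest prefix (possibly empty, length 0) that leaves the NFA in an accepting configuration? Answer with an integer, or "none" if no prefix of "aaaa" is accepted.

Start in {V}.
Read 'a': {V} → {Y}.
Read 'a': {Y} → ∅.
The set is empty and remains empty for the remaining 2 symbols.
No reachable set along the way intersects F.

none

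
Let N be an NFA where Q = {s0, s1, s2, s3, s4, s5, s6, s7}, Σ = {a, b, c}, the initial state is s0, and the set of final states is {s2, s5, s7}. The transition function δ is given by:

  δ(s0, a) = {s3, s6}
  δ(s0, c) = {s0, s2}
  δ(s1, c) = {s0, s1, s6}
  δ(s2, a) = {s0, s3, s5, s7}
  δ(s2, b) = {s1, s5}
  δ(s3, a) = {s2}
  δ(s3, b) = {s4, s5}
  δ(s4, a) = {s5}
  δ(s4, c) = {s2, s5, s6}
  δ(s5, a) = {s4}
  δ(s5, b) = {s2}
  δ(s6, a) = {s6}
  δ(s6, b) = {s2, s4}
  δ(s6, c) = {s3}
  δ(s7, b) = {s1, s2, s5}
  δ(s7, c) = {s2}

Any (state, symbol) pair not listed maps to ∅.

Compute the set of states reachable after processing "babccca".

Start in {s0}.
Read 'b': s0→∅; now ∅.
The set is empty and remains empty for the remaining 6 symbols.

∅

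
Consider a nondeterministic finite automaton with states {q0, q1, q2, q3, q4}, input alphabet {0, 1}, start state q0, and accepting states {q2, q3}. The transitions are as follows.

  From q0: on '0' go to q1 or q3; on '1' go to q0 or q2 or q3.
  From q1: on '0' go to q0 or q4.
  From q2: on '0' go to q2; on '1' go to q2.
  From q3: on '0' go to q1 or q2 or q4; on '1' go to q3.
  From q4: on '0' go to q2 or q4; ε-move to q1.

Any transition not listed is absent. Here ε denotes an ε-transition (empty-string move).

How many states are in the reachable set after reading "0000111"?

Start in {q0}.
Read '0': q0→{q1, q3}; now {q1, q3}.
Read '0': q1→{q0, q4}, q3→{q1, q2, q4}; now {q0, q1, q2, q4}.
Read '0': q0→{q1, q3}, q1→{q0, q4}, q2→{q2}, q4→{q2, q4}; now {q0, q1, q2, q3, q4}.
Read '0': q0→{q1, q3}, q1→{q0, q4}, q2→{q2}, q3→{q1, q2, q4}, q4→{q2, q4}; now {q0, q1, q2, q3, q4}.
Read '1': q0→{q0, q2, q3}, q1→∅, q2→{q2}, q3→{q3}, q4→∅; now {q0, q2, q3}.
Read '1': q0→{q0, q2, q3}, q2→{q2}, q3→{q3}; now {q0, q2, q3}.
Read '1': q0→{q0, q2, q3}, q2→{q2}, q3→{q3}; now {q0, q2, q3}.
That set has 3 states.

3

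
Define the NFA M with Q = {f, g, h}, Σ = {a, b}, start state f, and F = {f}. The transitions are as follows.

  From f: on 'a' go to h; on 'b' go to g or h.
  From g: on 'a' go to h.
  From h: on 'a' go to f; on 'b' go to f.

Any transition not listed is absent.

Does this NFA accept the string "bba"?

No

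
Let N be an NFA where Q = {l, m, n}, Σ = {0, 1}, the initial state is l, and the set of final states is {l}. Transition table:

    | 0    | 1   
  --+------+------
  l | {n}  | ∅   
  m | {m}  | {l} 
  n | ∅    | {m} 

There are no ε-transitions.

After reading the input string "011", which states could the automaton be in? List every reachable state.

{l}

Start in {l}.
Read '0': l→{n}; now {n}.
Read '1': n→{m}; now {m}.
Read '1': m→{l}; now {l}.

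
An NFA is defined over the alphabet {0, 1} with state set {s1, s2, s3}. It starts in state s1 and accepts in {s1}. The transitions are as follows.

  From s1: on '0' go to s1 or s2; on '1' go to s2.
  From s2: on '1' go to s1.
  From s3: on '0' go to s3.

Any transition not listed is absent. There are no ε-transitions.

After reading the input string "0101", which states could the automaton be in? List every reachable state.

{s1, s2}

Start in {s1}.
Read '0': {s1} → {s1, s2}.
Read '1': {s1, s2} → {s1, s2}.
Read '0': {s1, s2} → {s1, s2}.
Read '1': {s1, s2} → {s1, s2}.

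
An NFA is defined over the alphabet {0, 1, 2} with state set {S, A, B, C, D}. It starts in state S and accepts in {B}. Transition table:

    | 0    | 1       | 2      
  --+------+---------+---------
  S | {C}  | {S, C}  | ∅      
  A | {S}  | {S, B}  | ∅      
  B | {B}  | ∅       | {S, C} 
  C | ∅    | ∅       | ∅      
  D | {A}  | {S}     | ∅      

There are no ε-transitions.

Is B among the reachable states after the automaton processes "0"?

No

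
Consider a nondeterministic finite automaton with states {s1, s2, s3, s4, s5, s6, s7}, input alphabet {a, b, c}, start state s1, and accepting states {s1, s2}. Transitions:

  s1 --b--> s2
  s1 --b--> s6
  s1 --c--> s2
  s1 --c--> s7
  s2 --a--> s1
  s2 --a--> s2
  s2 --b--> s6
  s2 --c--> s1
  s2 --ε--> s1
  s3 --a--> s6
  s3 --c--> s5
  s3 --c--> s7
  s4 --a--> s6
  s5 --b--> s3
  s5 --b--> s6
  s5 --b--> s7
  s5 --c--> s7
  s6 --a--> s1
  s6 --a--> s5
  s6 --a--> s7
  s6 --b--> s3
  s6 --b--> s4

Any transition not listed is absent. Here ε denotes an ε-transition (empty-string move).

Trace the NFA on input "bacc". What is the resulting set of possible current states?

{s1, s2, s7}

Start in {s1}.
Read 'b': s1→{s2, s6}; union {s2, s6}; ε-closure = {s1, s2, s6}.
Read 'a': s1→∅, s2→{s1, s2}, s6→{s1, s5, s7}; now {s1, s2, s5, s7}.
Read 'c': s1→{s2, s7}, s2→{s1}, s5→{s7}, s7→∅; now {s1, s2, s7}.
Read 'c': s1→{s2, s7}, s2→{s1}, s7→∅; now {s1, s2, s7}.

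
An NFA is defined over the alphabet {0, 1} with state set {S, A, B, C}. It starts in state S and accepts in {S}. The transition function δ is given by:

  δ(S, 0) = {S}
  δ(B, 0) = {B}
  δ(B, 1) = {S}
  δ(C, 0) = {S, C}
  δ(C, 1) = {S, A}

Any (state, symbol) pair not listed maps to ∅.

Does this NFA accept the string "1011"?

No

Start in {S}.
Read '1': S→∅; now ∅.
The set is empty and remains empty for the remaining 3 symbols.
The final set ∅ contains no accepting state.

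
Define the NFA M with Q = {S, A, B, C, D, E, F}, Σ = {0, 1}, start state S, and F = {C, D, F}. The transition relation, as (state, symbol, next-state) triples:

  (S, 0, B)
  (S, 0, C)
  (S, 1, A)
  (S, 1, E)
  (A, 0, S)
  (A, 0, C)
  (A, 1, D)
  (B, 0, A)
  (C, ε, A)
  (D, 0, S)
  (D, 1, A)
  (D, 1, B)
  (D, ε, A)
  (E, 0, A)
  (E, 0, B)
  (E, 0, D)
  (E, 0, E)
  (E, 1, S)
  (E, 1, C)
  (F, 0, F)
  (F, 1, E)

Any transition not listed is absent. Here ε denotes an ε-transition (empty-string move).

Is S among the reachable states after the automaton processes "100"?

Yes

Start in {S}.
Read '1': {S} → {A, E}.
Read '0': {A, E} → {S, A, B, C, D, E}.
Read '0': {S, A, B, C, D, E} → {S, A, B, C, D, E}.
State S is in {S, A, B, C, D, E}.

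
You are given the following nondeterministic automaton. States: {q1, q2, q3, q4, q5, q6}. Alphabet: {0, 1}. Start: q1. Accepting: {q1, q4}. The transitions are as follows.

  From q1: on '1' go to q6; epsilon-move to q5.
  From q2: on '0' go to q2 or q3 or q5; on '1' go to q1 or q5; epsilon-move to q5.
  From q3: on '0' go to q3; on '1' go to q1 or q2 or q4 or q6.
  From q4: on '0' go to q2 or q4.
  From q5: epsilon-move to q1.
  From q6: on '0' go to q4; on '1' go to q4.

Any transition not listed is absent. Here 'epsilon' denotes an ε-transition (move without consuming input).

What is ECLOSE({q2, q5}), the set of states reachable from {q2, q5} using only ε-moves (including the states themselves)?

{q1, q2, q5}

Begin with {q2, q5}.
ε-move q5 → q1; add q1.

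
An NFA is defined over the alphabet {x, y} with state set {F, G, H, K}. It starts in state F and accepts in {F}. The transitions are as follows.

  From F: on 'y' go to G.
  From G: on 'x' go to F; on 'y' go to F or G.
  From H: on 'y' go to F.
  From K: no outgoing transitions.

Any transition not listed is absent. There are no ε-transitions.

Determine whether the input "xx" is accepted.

Start in {F}.
Read 'x': F→∅; now ∅.
The set is empty and remains empty for the remaining 1 symbol.
The final set ∅ contains no accepting state.

No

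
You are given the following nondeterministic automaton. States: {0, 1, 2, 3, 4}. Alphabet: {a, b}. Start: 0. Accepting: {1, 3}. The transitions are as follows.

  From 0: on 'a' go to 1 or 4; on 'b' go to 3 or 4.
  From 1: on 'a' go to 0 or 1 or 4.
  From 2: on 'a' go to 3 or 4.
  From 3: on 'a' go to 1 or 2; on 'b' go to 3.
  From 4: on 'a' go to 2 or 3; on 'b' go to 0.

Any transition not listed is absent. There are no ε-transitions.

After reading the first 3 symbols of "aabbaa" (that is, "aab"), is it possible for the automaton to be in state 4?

Start in {0}.
Read 'a': {0} → {1, 4}.
Read 'a': {1, 4} → {0, 1, 2, 3, 4}.
Read 'b': {0, 1, 2, 3, 4} → {0, 3, 4}.
State 4 is in {0, 3, 4}.

Yes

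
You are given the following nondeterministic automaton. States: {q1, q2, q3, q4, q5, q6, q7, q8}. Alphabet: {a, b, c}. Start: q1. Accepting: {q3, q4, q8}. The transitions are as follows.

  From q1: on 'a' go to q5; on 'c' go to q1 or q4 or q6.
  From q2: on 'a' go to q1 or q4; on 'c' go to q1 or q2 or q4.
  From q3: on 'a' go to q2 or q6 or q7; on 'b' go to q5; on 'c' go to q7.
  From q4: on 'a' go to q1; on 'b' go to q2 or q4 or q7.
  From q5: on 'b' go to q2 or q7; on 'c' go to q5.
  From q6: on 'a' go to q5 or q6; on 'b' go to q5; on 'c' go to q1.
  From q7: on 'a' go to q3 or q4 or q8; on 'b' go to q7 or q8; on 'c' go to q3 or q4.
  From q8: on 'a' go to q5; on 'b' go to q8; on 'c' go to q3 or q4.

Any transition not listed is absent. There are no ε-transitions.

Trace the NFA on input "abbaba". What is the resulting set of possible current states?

{q1, q3, q4, q5, q8}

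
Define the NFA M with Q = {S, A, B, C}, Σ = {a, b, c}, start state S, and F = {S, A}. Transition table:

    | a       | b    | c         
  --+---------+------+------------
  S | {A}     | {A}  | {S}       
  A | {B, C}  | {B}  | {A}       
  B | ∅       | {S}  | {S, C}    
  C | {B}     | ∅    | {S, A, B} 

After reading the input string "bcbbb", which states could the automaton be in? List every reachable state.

{A}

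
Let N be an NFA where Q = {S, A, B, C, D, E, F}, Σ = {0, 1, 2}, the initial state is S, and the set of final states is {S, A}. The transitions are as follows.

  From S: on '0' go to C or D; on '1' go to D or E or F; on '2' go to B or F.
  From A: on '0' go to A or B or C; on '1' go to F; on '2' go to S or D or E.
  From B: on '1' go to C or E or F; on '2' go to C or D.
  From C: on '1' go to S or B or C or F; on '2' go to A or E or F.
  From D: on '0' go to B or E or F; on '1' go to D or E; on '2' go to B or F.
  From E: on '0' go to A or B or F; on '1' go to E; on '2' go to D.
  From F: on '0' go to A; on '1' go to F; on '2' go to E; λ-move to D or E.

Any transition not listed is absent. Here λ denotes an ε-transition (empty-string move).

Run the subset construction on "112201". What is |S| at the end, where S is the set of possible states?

4

Start in {S}.
Read '1': S→{D, E, F}; now {D, E, F}.
Read '1': D→{D, E}, E→{E}, F→{F}; now {D, E, F}.
Read '2': D→{B, F}, E→{D}, F→{E}; now {B, D, E, F}.
Read '2': B→{C, D}, D→{B, F}, E→{D}, F→{E}; now {B, C, D, E, F}.
Read '0': B→∅, C→∅, D→{B, E, F}, E→{A, B, F}, F→{A}; union {A, B, E, F}; ε-closure = {A, B, D, E, F}.
Read '1': A→{F}, B→{C, E, F}, D→{D, E}, E→{E}, F→{F}; now {C, D, E, F}.
That set has 4 states.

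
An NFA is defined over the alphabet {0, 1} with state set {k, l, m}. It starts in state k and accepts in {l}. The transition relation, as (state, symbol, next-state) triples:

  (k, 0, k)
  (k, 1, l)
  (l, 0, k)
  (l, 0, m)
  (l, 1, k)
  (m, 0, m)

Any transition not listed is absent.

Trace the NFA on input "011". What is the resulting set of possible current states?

Start in {k}.
Read '0': {k} → {k}.
Read '1': {k} → {l}.
Read '1': {l} → {k}.

{k}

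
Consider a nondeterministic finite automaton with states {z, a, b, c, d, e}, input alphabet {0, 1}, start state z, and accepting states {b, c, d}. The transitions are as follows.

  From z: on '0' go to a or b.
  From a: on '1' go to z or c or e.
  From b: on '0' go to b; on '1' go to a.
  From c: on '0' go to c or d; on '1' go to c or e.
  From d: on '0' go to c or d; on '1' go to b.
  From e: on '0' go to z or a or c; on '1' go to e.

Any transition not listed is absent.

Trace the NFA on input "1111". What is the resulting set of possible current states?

∅

Start in {z}.
Read '1': {z} → ∅.
The set is empty and remains empty for the remaining 3 symbols.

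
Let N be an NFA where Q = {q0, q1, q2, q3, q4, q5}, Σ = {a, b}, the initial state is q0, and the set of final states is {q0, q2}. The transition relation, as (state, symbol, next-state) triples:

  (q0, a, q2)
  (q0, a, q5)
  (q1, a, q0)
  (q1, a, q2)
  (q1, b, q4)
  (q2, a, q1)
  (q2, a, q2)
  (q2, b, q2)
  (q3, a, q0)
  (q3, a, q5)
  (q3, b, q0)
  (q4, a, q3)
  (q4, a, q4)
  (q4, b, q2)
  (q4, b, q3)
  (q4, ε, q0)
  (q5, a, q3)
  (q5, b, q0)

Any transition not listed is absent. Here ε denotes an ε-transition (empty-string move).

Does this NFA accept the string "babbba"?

Start in {q0}.
Read 'b': q0→∅; now ∅.
The set is empty and remains empty for the remaining 5 symbols.
The final set ∅ contains no accepting state.

No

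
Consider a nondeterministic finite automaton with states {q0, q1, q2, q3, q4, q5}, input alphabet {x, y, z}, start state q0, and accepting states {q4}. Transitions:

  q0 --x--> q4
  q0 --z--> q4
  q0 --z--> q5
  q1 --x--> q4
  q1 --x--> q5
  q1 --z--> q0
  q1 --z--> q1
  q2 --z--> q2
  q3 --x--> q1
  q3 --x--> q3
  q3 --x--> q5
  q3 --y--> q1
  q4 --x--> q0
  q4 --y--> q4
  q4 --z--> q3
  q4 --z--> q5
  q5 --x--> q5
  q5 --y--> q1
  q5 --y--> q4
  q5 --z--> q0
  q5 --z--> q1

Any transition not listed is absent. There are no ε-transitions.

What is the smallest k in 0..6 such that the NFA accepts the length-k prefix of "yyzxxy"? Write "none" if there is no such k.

Start in {q0}.
Read 'y': q0→∅; now ∅.
The set is empty and remains empty for the remaining 5 symbols.
No reachable set along the way intersects F.

none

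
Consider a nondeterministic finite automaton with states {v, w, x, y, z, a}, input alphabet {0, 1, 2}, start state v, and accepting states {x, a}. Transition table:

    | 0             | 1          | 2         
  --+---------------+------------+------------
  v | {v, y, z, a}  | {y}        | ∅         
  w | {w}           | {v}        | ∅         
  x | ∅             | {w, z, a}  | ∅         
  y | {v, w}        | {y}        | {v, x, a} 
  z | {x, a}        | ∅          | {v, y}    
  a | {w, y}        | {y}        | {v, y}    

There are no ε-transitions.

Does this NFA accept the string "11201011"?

Start in {v}.
Read '1': {v} → {y}.
Read '1': {y} → {y}.
Read '2': {y} → {v, x, a}.
Read '0': {v, x, a} → {v, w, y, z, a}.
Read '1': {v, w, y, z, a} → {v, y}.
Read '0': {v, y} → {v, w, y, z, a}.
Read '1': {v, w, y, z, a} → {v, y}.
Read '1': {v, y} → {y}.
The final set {y} contains no accepting state.

No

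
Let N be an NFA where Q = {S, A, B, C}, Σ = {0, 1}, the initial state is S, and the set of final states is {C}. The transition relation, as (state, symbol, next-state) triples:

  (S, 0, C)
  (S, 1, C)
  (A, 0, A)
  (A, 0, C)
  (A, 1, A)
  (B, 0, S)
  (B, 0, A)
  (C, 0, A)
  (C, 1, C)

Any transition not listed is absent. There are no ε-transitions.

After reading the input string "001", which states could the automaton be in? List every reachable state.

Start in {S}.
Read '0': S→{C}; now {C}.
Read '0': C→{A}; now {A}.
Read '1': A→{A}; now {A}.

{A}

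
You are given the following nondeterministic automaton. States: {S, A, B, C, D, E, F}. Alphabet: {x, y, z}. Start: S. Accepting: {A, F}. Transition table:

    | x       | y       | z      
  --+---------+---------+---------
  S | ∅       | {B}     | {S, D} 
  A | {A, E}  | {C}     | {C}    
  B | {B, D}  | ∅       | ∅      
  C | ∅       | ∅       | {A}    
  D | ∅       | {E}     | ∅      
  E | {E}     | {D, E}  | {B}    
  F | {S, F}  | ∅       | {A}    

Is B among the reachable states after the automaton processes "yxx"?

Yes

Start in {S}.
Read 'y': S→{B}; now {B}.
Read 'x': B→{B, D}; now {B, D}.
Read 'x': B→{B, D}, D→∅; now {B, D}.
State B is in {B, D}.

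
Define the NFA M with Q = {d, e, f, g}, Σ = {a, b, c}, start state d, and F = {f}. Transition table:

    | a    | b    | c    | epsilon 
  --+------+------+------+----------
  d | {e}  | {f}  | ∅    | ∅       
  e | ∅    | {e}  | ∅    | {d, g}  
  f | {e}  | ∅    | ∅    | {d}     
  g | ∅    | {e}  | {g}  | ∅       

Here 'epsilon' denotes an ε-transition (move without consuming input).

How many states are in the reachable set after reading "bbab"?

Start in {d}.
Read 'b': d→{f}; union {f}; ε-closure = {d, f}.
Read 'b': d→{f}, f→∅; union {f}; ε-closure = {d, f}.
Read 'a': d→{e}, f→{e}; union {e}; ε-closure = {d, e, g}.
Read 'b': d→{f}, e→{e}, g→{e}; union {e, f}; ε-closure = {d, e, f, g}.
That set has 4 states.

4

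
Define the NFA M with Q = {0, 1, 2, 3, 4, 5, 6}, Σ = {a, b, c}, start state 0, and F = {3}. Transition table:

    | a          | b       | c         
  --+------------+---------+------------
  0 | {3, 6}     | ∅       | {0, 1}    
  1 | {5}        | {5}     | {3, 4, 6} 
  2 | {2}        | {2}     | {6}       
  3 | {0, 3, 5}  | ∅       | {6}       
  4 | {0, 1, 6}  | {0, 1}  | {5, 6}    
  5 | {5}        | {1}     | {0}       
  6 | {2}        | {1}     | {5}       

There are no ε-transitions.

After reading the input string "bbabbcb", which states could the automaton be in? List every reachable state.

Start in {0}.
Read 'b': {0} → ∅.
The set is empty and remains empty for the remaining 6 symbols.

∅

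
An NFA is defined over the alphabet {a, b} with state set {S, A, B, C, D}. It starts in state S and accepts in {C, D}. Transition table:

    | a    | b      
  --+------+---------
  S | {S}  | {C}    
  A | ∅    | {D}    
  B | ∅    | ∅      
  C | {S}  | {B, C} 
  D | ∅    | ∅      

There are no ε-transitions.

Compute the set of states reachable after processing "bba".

{S}

Start in {S}.
Read 'b': {S} → {C}.
Read 'b': {C} → {B, C}.
Read 'a': {B, C} → {S}.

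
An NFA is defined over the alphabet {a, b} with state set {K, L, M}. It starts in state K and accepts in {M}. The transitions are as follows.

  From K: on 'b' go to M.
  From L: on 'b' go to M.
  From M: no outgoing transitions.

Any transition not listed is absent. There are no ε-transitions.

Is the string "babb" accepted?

No

Start in {K}.
Read 'b': K→{M}; now {M}.
Read 'a': M→∅; now ∅.
The set is empty and remains empty for the remaining 2 symbols.
The final set ∅ contains no accepting state.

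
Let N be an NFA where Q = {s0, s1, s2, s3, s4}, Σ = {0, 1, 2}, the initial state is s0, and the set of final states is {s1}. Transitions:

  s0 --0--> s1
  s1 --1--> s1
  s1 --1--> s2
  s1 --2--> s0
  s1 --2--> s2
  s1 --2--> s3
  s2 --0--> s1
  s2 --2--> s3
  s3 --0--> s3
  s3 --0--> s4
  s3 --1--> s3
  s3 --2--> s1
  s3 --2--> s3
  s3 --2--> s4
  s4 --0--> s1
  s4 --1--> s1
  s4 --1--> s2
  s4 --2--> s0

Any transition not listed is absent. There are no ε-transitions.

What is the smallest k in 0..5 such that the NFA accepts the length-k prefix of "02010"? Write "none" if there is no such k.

1

Start in {s0}.
Read '0': s0→{s1}; now {s1}.
None of the earlier sets intersect F, but {s1} does.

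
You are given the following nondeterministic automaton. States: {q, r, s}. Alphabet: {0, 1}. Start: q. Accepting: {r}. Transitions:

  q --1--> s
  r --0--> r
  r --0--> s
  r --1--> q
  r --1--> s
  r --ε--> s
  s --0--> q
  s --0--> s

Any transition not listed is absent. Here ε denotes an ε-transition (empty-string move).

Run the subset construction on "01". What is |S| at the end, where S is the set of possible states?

Start in {q}.
Read '0': {q} → ∅.
The set is empty and remains empty for the remaining 1 symbol.
That set has 0 states.

0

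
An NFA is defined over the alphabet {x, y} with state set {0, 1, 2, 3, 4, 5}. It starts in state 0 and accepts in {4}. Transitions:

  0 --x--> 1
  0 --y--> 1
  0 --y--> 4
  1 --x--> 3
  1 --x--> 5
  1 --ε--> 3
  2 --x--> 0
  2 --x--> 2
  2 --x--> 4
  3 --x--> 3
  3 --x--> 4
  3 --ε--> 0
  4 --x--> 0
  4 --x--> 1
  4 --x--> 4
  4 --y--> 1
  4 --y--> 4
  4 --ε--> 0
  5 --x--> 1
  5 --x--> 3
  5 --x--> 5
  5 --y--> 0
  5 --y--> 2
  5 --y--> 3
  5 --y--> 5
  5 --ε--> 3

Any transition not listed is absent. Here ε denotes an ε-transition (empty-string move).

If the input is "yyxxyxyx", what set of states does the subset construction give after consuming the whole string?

Start in {0}.
Read 'y': {0} → {0, 1, 3, 4}.
Read 'y': {0, 1, 3, 4} → {0, 1, 3, 4}.
Read 'x': {0, 1, 3, 4} → {0, 1, 3, 4, 5}.
Read 'x': {0, 1, 3, 4, 5} → {0, 1, 3, 4, 5}.
Read 'y': {0, 1, 3, 4, 5} → {0, 1, 2, 3, 4, 5}.
Read 'x': {0, 1, 2, 3, 4, 5} → {0, 1, 2, 3, 4, 5}.
Read 'y': {0, 1, 2, 3, 4, 5} → {0, 1, 2, 3, 4, 5}.
Read 'x': {0, 1, 2, 3, 4, 5} → {0, 1, 2, 3, 4, 5}.

{0, 1, 2, 3, 4, 5}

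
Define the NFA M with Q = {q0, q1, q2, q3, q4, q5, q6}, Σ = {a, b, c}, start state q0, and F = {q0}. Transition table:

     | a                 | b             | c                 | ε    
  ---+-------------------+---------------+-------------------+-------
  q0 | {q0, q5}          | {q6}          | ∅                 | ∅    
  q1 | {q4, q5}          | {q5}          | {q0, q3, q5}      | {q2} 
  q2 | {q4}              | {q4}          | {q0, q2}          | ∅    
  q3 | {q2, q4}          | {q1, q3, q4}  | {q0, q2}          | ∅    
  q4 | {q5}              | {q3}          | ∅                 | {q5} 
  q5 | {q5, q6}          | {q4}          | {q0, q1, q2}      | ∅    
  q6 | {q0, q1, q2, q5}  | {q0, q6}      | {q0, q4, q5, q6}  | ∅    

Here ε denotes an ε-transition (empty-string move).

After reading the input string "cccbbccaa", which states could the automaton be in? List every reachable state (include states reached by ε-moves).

Start in {q0}.
Read 'c': q0→∅; now ∅.
The set is empty and remains empty for the remaining 8 symbols.

∅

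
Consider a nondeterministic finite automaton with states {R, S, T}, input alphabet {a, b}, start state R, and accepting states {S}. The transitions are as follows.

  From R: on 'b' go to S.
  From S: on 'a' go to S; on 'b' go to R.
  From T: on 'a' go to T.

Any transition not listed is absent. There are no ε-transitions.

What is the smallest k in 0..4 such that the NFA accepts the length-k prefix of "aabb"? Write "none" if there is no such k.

none

Start in {R}.
Read 'a': R→∅; now ∅.
The set is empty and remains empty for the remaining 3 symbols.
No reachable set along the way intersects F.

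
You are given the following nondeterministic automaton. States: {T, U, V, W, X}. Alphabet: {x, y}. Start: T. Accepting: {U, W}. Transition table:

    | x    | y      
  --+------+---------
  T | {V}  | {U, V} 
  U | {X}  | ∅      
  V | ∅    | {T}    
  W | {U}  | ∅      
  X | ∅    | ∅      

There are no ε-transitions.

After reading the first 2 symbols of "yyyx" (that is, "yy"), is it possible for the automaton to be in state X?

No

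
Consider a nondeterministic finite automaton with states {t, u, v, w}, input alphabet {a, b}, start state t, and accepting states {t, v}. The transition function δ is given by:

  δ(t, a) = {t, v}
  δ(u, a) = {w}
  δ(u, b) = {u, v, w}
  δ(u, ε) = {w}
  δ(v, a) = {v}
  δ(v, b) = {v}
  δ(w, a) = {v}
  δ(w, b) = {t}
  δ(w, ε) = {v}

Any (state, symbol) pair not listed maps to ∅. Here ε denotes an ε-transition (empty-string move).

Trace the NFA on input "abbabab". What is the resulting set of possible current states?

Start in {t}.
Read 'a': t→{t, v}; now {t, v}.
Read 'b': t→∅, v→{v}; now {v}.
Read 'b': v→{v}; now {v}.
Read 'a': v→{v}; now {v}.
Read 'b': v→{v}; now {v}.
Read 'a': v→{v}; now {v}.
Read 'b': v→{v}; now {v}.

{v}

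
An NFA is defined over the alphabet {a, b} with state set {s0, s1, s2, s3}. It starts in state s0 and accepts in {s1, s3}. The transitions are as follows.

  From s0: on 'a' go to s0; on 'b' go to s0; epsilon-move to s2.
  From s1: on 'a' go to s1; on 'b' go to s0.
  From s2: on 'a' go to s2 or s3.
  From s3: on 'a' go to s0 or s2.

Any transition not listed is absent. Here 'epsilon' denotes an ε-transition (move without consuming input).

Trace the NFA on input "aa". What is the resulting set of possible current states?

Start: ε-closure({s0}) = {s0, s2}.
Read 'a': s0→{s0}, s2→{s2, s3}; now {s0, s2, s3}.
Read 'a': s0→{s0}, s2→{s2, s3}, s3→{s0, s2}; now {s0, s2, s3}.

{s0, s2, s3}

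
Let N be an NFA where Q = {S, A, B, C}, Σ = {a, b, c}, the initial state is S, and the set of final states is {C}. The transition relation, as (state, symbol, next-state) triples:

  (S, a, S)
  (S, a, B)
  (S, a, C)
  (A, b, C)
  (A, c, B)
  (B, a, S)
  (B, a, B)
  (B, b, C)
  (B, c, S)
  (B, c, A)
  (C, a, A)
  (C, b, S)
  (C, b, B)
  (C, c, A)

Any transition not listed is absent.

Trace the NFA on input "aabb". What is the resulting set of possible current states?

{S, B, C}

Start in {S}.
Read 'a': S→{S, B, C}; now {S, B, C}.
Read 'a': S→{S, B, C}, B→{S, B}, C→{A}; now {S, A, B, C}.
Read 'b': S→∅, A→{C}, B→{C}, C→{S, B}; now {S, B, C}.
Read 'b': S→∅, B→{C}, C→{S, B}; now {S, B, C}.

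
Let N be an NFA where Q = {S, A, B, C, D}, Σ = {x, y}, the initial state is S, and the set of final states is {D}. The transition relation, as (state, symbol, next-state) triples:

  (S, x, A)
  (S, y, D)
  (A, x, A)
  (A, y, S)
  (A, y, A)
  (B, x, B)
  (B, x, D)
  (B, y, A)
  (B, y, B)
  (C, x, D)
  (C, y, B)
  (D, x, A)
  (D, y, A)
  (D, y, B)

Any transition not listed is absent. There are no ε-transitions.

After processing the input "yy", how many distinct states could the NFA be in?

2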